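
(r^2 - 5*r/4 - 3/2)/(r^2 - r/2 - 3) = (4*r + 3)/(2*(2*r + 3))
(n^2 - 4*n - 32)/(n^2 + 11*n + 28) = (n - 8)/(n + 7)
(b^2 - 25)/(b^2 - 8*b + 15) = (b + 5)/(b - 3)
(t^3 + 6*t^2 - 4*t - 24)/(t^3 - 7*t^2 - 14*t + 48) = (t^2 + 8*t + 12)/(t^2 - 5*t - 24)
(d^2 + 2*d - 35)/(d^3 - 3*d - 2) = (-d^2 - 2*d + 35)/(-d^3 + 3*d + 2)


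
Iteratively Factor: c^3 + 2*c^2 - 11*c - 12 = (c + 4)*(c^2 - 2*c - 3) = (c + 1)*(c + 4)*(c - 3)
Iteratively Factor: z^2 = (z)*(z)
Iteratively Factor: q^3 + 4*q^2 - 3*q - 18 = (q - 2)*(q^2 + 6*q + 9) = (q - 2)*(q + 3)*(q + 3)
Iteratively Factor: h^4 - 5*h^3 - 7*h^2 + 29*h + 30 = (h - 3)*(h^3 - 2*h^2 - 13*h - 10) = (h - 5)*(h - 3)*(h^2 + 3*h + 2) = (h - 5)*(h - 3)*(h + 2)*(h + 1)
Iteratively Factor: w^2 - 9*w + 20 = (w - 4)*(w - 5)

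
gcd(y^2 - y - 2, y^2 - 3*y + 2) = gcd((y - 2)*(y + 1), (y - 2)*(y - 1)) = y - 2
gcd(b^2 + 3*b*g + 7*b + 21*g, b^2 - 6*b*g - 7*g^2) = 1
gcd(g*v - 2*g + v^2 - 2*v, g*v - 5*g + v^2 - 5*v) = g + v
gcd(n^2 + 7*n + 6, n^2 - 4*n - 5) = n + 1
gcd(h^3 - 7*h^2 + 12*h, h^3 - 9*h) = h^2 - 3*h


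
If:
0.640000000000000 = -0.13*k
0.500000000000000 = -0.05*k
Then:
No Solution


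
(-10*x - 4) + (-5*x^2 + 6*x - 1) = -5*x^2 - 4*x - 5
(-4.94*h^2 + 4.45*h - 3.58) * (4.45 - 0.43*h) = 2.1242*h^3 - 23.8965*h^2 + 21.3419*h - 15.931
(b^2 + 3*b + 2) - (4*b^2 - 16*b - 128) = -3*b^2 + 19*b + 130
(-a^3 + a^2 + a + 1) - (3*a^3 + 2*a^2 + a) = -4*a^3 - a^2 + 1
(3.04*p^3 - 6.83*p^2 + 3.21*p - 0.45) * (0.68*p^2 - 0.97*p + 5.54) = 2.0672*p^5 - 7.5932*p^4 + 25.6495*p^3 - 41.2579*p^2 + 18.2199*p - 2.493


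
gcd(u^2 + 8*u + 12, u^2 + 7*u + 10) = u + 2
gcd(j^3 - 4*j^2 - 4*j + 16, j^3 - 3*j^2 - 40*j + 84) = j - 2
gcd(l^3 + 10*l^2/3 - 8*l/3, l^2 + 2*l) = l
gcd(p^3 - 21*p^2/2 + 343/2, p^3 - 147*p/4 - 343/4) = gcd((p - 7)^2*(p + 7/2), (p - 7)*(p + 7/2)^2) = p^2 - 7*p/2 - 49/2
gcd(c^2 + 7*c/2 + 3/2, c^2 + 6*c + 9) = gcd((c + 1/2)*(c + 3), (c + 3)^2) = c + 3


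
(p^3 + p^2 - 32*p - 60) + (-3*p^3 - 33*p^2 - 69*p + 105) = -2*p^3 - 32*p^2 - 101*p + 45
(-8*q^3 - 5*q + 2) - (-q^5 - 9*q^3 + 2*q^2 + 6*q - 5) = q^5 + q^3 - 2*q^2 - 11*q + 7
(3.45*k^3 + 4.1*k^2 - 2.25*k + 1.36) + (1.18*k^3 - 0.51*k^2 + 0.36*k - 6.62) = 4.63*k^3 + 3.59*k^2 - 1.89*k - 5.26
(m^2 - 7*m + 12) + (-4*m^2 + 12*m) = -3*m^2 + 5*m + 12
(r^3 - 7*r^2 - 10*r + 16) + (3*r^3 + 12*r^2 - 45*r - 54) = 4*r^3 + 5*r^2 - 55*r - 38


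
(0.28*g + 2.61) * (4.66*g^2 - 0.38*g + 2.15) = 1.3048*g^3 + 12.0562*g^2 - 0.3898*g + 5.6115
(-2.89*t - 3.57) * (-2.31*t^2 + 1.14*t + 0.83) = 6.6759*t^3 + 4.9521*t^2 - 6.4685*t - 2.9631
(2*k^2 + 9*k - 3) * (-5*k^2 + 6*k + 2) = -10*k^4 - 33*k^3 + 73*k^2 - 6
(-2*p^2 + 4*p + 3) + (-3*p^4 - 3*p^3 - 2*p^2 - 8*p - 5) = -3*p^4 - 3*p^3 - 4*p^2 - 4*p - 2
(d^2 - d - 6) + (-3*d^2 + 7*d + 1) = -2*d^2 + 6*d - 5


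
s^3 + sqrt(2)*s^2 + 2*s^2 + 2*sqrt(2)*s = s*(s + 2)*(s + sqrt(2))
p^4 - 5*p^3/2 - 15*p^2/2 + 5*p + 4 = (p - 4)*(p - 1)*(p + 1/2)*(p + 2)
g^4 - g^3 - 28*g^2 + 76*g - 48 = (g - 4)*(g - 2)*(g - 1)*(g + 6)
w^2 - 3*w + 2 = (w - 2)*(w - 1)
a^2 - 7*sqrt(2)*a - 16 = (a - 8*sqrt(2))*(a + sqrt(2))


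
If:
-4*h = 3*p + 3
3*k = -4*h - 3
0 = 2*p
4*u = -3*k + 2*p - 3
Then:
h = -3/4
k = 0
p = 0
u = -3/4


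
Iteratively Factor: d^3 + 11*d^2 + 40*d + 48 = (d + 4)*(d^2 + 7*d + 12) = (d + 4)^2*(d + 3)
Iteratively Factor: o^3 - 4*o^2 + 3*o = (o - 3)*(o^2 - o) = o*(o - 3)*(o - 1)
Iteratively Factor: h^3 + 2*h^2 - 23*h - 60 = (h - 5)*(h^2 + 7*h + 12) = (h - 5)*(h + 4)*(h + 3)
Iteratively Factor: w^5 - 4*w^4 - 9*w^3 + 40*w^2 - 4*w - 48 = (w - 2)*(w^4 - 2*w^3 - 13*w^2 + 14*w + 24) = (w - 4)*(w - 2)*(w^3 + 2*w^2 - 5*w - 6) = (w - 4)*(w - 2)^2*(w^2 + 4*w + 3) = (w - 4)*(w - 2)^2*(w + 3)*(w + 1)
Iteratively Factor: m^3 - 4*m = (m + 2)*(m^2 - 2*m) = m*(m + 2)*(m - 2)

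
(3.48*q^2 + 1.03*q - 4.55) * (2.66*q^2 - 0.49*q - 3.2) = 9.2568*q^4 + 1.0346*q^3 - 23.7437*q^2 - 1.0665*q + 14.56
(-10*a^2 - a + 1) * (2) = -20*a^2 - 2*a + 2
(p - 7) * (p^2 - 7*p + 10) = p^3 - 14*p^2 + 59*p - 70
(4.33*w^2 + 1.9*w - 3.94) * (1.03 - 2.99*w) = -12.9467*w^3 - 1.2211*w^2 + 13.7376*w - 4.0582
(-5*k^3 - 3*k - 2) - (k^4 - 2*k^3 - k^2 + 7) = -k^4 - 3*k^3 + k^2 - 3*k - 9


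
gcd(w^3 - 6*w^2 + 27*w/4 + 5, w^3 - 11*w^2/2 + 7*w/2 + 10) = w^2 - 13*w/2 + 10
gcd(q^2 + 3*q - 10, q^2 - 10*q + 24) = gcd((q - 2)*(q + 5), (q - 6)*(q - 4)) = 1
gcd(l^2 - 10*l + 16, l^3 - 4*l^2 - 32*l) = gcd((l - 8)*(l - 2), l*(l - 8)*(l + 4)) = l - 8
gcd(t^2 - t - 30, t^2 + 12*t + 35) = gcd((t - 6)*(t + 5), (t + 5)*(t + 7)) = t + 5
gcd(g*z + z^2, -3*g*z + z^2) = z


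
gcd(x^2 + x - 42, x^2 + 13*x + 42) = x + 7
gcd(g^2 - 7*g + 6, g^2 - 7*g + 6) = g^2 - 7*g + 6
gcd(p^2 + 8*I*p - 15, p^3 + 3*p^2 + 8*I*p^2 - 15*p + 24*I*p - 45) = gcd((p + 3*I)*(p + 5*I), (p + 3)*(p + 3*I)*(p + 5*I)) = p^2 + 8*I*p - 15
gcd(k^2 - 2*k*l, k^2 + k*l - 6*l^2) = k - 2*l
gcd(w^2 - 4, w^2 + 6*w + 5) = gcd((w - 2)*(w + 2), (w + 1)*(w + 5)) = 1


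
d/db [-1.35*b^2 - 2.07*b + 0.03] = -2.7*b - 2.07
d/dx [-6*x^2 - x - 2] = -12*x - 1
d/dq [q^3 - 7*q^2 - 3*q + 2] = 3*q^2 - 14*q - 3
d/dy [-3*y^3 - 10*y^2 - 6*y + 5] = -9*y^2 - 20*y - 6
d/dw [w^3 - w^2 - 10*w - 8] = 3*w^2 - 2*w - 10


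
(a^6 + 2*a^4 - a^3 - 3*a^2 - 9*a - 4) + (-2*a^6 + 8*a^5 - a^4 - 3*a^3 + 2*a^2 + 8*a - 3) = -a^6 + 8*a^5 + a^4 - 4*a^3 - a^2 - a - 7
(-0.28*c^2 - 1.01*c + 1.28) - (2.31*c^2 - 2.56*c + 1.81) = -2.59*c^2 + 1.55*c - 0.53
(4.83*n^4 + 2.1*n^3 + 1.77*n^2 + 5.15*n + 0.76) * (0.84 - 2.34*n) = -11.3022*n^5 - 0.8568*n^4 - 2.3778*n^3 - 10.5642*n^2 + 2.5476*n + 0.6384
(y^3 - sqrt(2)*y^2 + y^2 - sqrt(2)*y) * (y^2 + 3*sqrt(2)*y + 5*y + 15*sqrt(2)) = y^5 + 2*sqrt(2)*y^4 + 6*y^4 - y^3 + 12*sqrt(2)*y^3 - 36*y^2 + 10*sqrt(2)*y^2 - 30*y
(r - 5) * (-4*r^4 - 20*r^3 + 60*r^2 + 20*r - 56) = -4*r^5 + 160*r^3 - 280*r^2 - 156*r + 280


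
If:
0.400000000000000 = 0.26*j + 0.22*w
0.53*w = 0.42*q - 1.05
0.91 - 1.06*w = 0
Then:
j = 0.81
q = 3.58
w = 0.86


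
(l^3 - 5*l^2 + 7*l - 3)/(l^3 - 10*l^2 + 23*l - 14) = (l^2 - 4*l + 3)/(l^2 - 9*l + 14)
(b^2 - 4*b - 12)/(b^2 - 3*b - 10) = (b - 6)/(b - 5)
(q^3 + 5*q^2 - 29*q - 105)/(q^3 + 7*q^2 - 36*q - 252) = (q^2 - 2*q - 15)/(q^2 - 36)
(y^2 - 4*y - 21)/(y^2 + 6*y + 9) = (y - 7)/(y + 3)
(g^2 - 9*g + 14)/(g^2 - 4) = (g - 7)/(g + 2)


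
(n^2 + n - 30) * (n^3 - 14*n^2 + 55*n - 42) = n^5 - 13*n^4 + 11*n^3 + 433*n^2 - 1692*n + 1260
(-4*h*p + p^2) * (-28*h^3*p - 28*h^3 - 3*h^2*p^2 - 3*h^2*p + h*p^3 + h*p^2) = 112*h^4*p^2 + 112*h^4*p - 16*h^3*p^3 - 16*h^3*p^2 - 7*h^2*p^4 - 7*h^2*p^3 + h*p^5 + h*p^4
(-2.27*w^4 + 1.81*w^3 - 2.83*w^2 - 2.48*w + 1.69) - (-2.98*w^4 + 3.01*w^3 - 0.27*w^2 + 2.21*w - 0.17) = 0.71*w^4 - 1.2*w^3 - 2.56*w^2 - 4.69*w + 1.86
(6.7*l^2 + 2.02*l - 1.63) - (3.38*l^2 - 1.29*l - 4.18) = 3.32*l^2 + 3.31*l + 2.55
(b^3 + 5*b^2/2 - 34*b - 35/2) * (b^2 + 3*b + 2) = b^5 + 11*b^4/2 - 49*b^3/2 - 229*b^2/2 - 241*b/2 - 35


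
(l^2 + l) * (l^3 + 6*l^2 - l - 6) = l^5 + 7*l^4 + 5*l^3 - 7*l^2 - 6*l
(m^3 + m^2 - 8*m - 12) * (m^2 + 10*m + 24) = m^5 + 11*m^4 + 26*m^3 - 68*m^2 - 312*m - 288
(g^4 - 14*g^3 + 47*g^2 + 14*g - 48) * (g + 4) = g^5 - 10*g^4 - 9*g^3 + 202*g^2 + 8*g - 192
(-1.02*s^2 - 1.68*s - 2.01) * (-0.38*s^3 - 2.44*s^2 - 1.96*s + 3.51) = 0.3876*s^5 + 3.1272*s^4 + 6.8622*s^3 + 4.617*s^2 - 1.9572*s - 7.0551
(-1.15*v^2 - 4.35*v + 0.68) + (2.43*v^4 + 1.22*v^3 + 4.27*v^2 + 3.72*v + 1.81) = 2.43*v^4 + 1.22*v^3 + 3.12*v^2 - 0.629999999999999*v + 2.49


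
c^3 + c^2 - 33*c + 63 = (c - 3)^2*(c + 7)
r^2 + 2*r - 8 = (r - 2)*(r + 4)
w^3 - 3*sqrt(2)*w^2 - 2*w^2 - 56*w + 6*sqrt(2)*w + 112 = (w - 2)*(w - 7*sqrt(2))*(w + 4*sqrt(2))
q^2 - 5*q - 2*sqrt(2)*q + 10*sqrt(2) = (q - 5)*(q - 2*sqrt(2))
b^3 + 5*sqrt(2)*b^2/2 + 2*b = b*(b + sqrt(2)/2)*(b + 2*sqrt(2))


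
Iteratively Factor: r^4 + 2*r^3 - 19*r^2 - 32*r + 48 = (r + 4)*(r^3 - 2*r^2 - 11*r + 12) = (r - 4)*(r + 4)*(r^2 + 2*r - 3) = (r - 4)*(r - 1)*(r + 4)*(r + 3)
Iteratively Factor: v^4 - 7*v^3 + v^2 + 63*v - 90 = (v + 3)*(v^3 - 10*v^2 + 31*v - 30) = (v - 3)*(v + 3)*(v^2 - 7*v + 10) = (v - 3)*(v - 2)*(v + 3)*(v - 5)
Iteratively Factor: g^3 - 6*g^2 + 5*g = (g - 1)*(g^2 - 5*g) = (g - 5)*(g - 1)*(g)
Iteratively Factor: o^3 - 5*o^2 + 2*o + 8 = (o + 1)*(o^2 - 6*o + 8) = (o - 2)*(o + 1)*(o - 4)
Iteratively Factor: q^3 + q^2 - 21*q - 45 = (q - 5)*(q^2 + 6*q + 9) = (q - 5)*(q + 3)*(q + 3)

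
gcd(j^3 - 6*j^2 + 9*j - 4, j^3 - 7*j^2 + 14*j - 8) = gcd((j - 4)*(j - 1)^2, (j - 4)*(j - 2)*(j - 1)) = j^2 - 5*j + 4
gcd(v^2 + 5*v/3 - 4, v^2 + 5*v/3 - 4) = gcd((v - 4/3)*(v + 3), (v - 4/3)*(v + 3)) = v^2 + 5*v/3 - 4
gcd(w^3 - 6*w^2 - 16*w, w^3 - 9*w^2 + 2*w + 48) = w^2 - 6*w - 16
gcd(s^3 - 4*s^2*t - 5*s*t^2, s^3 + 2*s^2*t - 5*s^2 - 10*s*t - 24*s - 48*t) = 1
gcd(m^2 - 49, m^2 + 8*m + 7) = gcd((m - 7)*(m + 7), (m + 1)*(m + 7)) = m + 7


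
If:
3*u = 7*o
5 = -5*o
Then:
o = -1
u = -7/3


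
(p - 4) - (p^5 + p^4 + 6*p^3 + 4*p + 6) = -p^5 - p^4 - 6*p^3 - 3*p - 10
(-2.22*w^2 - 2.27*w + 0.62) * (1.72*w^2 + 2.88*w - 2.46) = -3.8184*w^4 - 10.298*w^3 - 0.0099999999999989*w^2 + 7.3698*w - 1.5252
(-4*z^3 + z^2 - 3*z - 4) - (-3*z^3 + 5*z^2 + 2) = -z^3 - 4*z^2 - 3*z - 6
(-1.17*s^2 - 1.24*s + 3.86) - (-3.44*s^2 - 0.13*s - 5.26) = 2.27*s^2 - 1.11*s + 9.12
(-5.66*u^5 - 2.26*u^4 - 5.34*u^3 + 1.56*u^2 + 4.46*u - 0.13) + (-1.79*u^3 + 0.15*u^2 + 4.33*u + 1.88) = -5.66*u^5 - 2.26*u^4 - 7.13*u^3 + 1.71*u^2 + 8.79*u + 1.75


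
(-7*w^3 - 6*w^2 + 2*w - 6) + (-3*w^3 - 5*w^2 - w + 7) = -10*w^3 - 11*w^2 + w + 1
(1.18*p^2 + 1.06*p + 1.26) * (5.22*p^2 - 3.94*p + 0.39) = 6.1596*p^4 + 0.884*p^3 + 2.861*p^2 - 4.551*p + 0.4914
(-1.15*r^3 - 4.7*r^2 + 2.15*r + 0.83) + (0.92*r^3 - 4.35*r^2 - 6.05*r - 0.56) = -0.23*r^3 - 9.05*r^2 - 3.9*r + 0.27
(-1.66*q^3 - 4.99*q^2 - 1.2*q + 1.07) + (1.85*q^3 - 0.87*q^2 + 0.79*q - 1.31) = 0.19*q^3 - 5.86*q^2 - 0.41*q - 0.24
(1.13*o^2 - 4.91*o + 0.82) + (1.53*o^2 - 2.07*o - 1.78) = 2.66*o^2 - 6.98*o - 0.96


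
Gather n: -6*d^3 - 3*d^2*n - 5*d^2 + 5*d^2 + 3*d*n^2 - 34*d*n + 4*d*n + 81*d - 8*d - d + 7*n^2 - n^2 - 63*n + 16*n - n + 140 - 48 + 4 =-6*d^3 + 72*d + n^2*(3*d + 6) + n*(-3*d^2 - 30*d - 48) + 96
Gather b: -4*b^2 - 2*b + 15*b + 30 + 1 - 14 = -4*b^2 + 13*b + 17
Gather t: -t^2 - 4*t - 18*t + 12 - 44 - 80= -t^2 - 22*t - 112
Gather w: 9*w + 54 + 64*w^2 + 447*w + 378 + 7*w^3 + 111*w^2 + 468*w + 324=7*w^3 + 175*w^2 + 924*w + 756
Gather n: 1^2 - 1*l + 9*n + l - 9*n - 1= 0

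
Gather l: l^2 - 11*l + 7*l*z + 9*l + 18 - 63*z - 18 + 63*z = l^2 + l*(7*z - 2)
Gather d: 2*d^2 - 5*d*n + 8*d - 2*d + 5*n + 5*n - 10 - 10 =2*d^2 + d*(6 - 5*n) + 10*n - 20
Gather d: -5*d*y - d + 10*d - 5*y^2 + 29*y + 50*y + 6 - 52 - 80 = d*(9 - 5*y) - 5*y^2 + 79*y - 126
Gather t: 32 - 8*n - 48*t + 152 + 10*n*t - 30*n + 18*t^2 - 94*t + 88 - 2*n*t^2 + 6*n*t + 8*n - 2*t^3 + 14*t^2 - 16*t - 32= -30*n - 2*t^3 + t^2*(32 - 2*n) + t*(16*n - 158) + 240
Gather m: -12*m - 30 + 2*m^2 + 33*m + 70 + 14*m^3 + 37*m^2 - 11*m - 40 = 14*m^3 + 39*m^2 + 10*m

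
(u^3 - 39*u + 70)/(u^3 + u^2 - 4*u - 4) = (u^2 + 2*u - 35)/(u^2 + 3*u + 2)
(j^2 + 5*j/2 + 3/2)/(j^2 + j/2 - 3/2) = (j + 1)/(j - 1)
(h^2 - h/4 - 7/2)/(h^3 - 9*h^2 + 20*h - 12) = (h + 7/4)/(h^2 - 7*h + 6)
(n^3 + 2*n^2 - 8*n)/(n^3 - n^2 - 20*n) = (n - 2)/(n - 5)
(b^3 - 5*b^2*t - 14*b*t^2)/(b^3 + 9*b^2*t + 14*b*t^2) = (b - 7*t)/(b + 7*t)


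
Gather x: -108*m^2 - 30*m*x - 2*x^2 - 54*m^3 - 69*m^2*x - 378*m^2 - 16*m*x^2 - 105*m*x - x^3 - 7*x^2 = -54*m^3 - 486*m^2 - x^3 + x^2*(-16*m - 9) + x*(-69*m^2 - 135*m)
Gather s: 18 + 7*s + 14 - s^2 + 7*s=-s^2 + 14*s + 32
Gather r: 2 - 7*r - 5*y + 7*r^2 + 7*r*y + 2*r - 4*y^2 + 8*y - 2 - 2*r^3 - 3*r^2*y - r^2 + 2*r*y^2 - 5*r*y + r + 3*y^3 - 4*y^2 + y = -2*r^3 + r^2*(6 - 3*y) + r*(2*y^2 + 2*y - 4) + 3*y^3 - 8*y^2 + 4*y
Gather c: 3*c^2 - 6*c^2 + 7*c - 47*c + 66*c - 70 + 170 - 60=-3*c^2 + 26*c + 40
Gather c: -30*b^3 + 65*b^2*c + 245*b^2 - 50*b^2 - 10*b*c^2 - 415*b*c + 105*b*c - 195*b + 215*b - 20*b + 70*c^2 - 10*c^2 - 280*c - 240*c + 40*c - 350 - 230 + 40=-30*b^3 + 195*b^2 + c^2*(60 - 10*b) + c*(65*b^2 - 310*b - 480) - 540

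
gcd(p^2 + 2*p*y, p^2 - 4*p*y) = p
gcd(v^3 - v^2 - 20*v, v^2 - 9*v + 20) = v - 5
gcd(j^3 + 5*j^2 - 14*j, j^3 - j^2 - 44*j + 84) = j^2 + 5*j - 14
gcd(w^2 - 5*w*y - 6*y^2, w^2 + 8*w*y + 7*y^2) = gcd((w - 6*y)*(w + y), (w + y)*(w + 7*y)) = w + y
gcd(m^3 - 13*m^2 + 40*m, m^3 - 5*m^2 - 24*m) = m^2 - 8*m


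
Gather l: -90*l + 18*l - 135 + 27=-72*l - 108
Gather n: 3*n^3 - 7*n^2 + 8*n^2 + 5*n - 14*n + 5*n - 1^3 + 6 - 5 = 3*n^3 + n^2 - 4*n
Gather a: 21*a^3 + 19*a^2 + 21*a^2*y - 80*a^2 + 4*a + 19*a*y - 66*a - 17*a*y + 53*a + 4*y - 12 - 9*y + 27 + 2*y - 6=21*a^3 + a^2*(21*y - 61) + a*(2*y - 9) - 3*y + 9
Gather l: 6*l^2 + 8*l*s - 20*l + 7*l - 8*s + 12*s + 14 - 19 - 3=6*l^2 + l*(8*s - 13) + 4*s - 8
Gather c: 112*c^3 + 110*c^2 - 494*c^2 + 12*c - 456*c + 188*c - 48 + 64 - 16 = 112*c^3 - 384*c^2 - 256*c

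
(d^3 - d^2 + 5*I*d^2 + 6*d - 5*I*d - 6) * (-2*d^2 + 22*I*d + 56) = -2*d^5 + 2*d^4 + 12*I*d^4 - 66*d^3 - 12*I*d^3 + 66*d^2 + 412*I*d^2 + 336*d - 412*I*d - 336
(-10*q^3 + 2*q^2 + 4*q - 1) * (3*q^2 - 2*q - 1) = -30*q^5 + 26*q^4 + 18*q^3 - 13*q^2 - 2*q + 1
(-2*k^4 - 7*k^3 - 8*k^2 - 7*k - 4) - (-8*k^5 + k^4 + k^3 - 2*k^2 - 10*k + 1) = 8*k^5 - 3*k^4 - 8*k^3 - 6*k^2 + 3*k - 5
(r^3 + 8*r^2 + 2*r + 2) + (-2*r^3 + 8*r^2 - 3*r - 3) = -r^3 + 16*r^2 - r - 1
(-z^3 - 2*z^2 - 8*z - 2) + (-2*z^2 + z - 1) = -z^3 - 4*z^2 - 7*z - 3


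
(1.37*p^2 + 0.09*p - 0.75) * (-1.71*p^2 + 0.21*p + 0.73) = -2.3427*p^4 + 0.1338*p^3 + 2.3015*p^2 - 0.0918*p - 0.5475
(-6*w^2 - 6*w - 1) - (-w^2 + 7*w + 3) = -5*w^2 - 13*w - 4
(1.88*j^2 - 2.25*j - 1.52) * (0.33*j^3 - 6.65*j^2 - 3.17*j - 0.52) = 0.6204*j^5 - 13.2445*j^4 + 8.5013*j^3 + 16.2629*j^2 + 5.9884*j + 0.7904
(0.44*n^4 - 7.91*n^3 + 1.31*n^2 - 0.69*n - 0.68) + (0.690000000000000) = 0.44*n^4 - 7.91*n^3 + 1.31*n^2 - 0.69*n + 0.0099999999999999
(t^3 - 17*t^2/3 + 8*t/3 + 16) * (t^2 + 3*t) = t^5 - 8*t^4/3 - 43*t^3/3 + 24*t^2 + 48*t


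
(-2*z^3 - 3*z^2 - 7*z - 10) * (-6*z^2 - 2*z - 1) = 12*z^5 + 22*z^4 + 50*z^3 + 77*z^2 + 27*z + 10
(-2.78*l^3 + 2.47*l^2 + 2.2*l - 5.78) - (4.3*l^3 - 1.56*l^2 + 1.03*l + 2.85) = -7.08*l^3 + 4.03*l^2 + 1.17*l - 8.63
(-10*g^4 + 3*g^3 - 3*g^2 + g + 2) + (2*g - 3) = -10*g^4 + 3*g^3 - 3*g^2 + 3*g - 1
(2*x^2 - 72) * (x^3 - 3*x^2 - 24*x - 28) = 2*x^5 - 6*x^4 - 120*x^3 + 160*x^2 + 1728*x + 2016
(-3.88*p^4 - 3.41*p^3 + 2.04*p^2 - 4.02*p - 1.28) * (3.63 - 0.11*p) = 0.4268*p^5 - 13.7093*p^4 - 12.6027*p^3 + 7.8474*p^2 - 14.4518*p - 4.6464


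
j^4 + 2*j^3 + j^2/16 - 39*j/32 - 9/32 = (j - 3/4)*(j + 1/4)*(j + 1)*(j + 3/2)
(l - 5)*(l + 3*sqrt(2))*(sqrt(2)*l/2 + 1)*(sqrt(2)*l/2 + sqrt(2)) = l^4/2 - 3*l^3/2 + 2*sqrt(2)*l^3 - 6*sqrt(2)*l^2 - 2*l^2 - 20*sqrt(2)*l - 9*l - 30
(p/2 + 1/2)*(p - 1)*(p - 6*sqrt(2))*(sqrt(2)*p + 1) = sqrt(2)*p^4/2 - 11*p^3/2 - 7*sqrt(2)*p^2/2 + 11*p/2 + 3*sqrt(2)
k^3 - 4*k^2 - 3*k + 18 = (k - 3)^2*(k + 2)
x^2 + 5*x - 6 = (x - 1)*(x + 6)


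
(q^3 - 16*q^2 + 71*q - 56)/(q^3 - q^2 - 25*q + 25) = (q^2 - 15*q + 56)/(q^2 - 25)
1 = 1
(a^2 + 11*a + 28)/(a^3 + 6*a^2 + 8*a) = (a + 7)/(a*(a + 2))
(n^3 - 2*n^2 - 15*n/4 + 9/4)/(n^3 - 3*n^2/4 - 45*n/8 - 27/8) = 2*(2*n - 1)/(4*n + 3)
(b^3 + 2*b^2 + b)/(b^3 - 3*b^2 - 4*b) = (b + 1)/(b - 4)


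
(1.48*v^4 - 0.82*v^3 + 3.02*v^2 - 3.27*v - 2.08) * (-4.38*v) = -6.4824*v^5 + 3.5916*v^4 - 13.2276*v^3 + 14.3226*v^2 + 9.1104*v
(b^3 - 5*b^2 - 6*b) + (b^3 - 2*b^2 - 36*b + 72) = 2*b^3 - 7*b^2 - 42*b + 72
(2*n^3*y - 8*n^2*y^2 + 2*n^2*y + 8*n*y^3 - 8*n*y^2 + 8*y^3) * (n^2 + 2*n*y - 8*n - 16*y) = 2*n^5*y - 4*n^4*y^2 - 14*n^4*y - 8*n^3*y^3 + 28*n^3*y^2 - 16*n^3*y + 16*n^2*y^4 + 56*n^2*y^3 + 32*n^2*y^2 - 112*n*y^4 + 64*n*y^3 - 128*y^4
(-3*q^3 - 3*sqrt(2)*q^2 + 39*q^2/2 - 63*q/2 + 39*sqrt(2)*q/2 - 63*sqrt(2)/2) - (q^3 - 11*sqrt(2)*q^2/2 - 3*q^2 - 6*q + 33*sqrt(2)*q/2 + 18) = -4*q^3 + 5*sqrt(2)*q^2/2 + 45*q^2/2 - 51*q/2 + 3*sqrt(2)*q - 63*sqrt(2)/2 - 18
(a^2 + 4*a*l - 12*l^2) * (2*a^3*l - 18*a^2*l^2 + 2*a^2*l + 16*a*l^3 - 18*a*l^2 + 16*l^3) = 2*a^5*l - 10*a^4*l^2 + 2*a^4*l - 80*a^3*l^3 - 10*a^3*l^2 + 280*a^2*l^4 - 80*a^2*l^3 - 192*a*l^5 + 280*a*l^4 - 192*l^5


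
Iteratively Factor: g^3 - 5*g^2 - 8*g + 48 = (g - 4)*(g^2 - g - 12) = (g - 4)^2*(g + 3)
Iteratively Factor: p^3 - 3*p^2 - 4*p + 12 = (p + 2)*(p^2 - 5*p + 6) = (p - 2)*(p + 2)*(p - 3)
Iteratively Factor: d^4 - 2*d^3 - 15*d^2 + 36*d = (d)*(d^3 - 2*d^2 - 15*d + 36) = d*(d - 3)*(d^2 + d - 12) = d*(d - 3)*(d + 4)*(d - 3)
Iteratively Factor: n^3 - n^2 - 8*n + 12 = (n - 2)*(n^2 + n - 6) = (n - 2)*(n + 3)*(n - 2)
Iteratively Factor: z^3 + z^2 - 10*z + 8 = (z - 2)*(z^2 + 3*z - 4) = (z - 2)*(z + 4)*(z - 1)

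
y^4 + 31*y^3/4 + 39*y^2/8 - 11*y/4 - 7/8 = (y - 1/2)*(y + 1/4)*(y + 1)*(y + 7)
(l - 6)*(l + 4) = l^2 - 2*l - 24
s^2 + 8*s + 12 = (s + 2)*(s + 6)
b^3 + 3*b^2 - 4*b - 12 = (b - 2)*(b + 2)*(b + 3)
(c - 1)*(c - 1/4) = c^2 - 5*c/4 + 1/4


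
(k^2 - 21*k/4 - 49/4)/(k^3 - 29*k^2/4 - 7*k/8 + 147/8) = 2*(4*k + 7)/(8*k^2 - 2*k - 21)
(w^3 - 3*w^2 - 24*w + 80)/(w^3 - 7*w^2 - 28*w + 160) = (w - 4)/(w - 8)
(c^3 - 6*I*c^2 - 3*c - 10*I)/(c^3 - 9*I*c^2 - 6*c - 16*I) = (c - 5*I)/(c - 8*I)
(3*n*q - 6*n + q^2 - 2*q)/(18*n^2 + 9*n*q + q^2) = (q - 2)/(6*n + q)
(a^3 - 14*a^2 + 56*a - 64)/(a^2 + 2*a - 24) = (a^2 - 10*a + 16)/(a + 6)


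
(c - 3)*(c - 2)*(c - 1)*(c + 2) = c^4 - 4*c^3 - c^2 + 16*c - 12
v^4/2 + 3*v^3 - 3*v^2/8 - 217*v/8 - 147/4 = (v/2 + 1)*(v - 3)*(v + 7/2)^2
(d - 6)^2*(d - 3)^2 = d^4 - 18*d^3 + 117*d^2 - 324*d + 324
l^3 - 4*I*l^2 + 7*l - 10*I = (l - 5*I)*(l - I)*(l + 2*I)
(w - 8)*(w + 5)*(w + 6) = w^3 + 3*w^2 - 58*w - 240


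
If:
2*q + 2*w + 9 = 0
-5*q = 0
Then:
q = 0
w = -9/2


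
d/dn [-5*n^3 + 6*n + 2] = 6 - 15*n^2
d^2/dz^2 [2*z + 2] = 0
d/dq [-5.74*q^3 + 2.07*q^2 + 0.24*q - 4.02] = -17.22*q^2 + 4.14*q + 0.24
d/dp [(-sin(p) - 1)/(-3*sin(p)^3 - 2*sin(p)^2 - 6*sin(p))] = -(6*sin(p)^3 + 11*sin(p)^2 + 4*sin(p) + 6)*cos(p)/((3*sin(p)^2 + 2*sin(p) + 6)^2*sin(p)^2)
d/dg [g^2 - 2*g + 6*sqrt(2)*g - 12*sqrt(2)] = 2*g - 2 + 6*sqrt(2)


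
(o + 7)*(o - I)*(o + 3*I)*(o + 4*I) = o^4 + 7*o^3 + 6*I*o^3 - 5*o^2 + 42*I*o^2 - 35*o + 12*I*o + 84*I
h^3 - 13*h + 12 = (h - 3)*(h - 1)*(h + 4)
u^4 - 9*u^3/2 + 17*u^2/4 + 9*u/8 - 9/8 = (u - 3)*(u - 3/2)*(u - 1/2)*(u + 1/2)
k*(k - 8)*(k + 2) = k^3 - 6*k^2 - 16*k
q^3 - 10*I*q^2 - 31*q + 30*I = (q - 5*I)*(q - 3*I)*(q - 2*I)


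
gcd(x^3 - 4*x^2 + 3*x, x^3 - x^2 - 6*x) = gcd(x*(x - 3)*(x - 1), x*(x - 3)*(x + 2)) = x^2 - 3*x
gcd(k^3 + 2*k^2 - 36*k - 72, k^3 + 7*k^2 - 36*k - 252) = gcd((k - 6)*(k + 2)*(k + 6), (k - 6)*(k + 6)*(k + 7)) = k^2 - 36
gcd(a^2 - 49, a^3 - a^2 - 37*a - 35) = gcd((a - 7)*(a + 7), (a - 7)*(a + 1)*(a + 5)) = a - 7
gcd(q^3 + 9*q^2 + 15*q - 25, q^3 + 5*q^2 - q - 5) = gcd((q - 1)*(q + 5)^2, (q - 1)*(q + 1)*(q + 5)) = q^2 + 4*q - 5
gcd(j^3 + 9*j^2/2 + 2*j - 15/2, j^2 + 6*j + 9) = j + 3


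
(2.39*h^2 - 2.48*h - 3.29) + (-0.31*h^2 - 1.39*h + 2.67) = 2.08*h^2 - 3.87*h - 0.62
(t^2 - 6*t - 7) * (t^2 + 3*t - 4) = t^4 - 3*t^3 - 29*t^2 + 3*t + 28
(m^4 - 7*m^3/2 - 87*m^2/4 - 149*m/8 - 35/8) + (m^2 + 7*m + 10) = m^4 - 7*m^3/2 - 83*m^2/4 - 93*m/8 + 45/8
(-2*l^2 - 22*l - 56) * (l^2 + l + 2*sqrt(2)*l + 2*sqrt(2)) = -2*l^4 - 24*l^3 - 4*sqrt(2)*l^3 - 78*l^2 - 48*sqrt(2)*l^2 - 156*sqrt(2)*l - 56*l - 112*sqrt(2)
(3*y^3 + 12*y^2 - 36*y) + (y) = 3*y^3 + 12*y^2 - 35*y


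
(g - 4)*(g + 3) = g^2 - g - 12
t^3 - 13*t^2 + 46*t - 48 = (t - 8)*(t - 3)*(t - 2)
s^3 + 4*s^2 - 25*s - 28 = (s - 4)*(s + 1)*(s + 7)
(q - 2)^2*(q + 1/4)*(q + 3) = q^4 - 3*q^3/4 - 33*q^2/4 + 10*q + 3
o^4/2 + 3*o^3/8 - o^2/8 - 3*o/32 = o*(o/2 + 1/4)*(o - 1/2)*(o + 3/4)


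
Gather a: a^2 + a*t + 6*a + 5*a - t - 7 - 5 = a^2 + a*(t + 11) - t - 12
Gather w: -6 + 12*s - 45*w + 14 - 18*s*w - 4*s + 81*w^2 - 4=8*s + 81*w^2 + w*(-18*s - 45) + 4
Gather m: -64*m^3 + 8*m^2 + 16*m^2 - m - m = -64*m^3 + 24*m^2 - 2*m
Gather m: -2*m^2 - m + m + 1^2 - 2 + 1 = -2*m^2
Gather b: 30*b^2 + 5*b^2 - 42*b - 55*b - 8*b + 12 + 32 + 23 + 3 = 35*b^2 - 105*b + 70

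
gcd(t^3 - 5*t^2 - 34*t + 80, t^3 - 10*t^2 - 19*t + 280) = t^2 - 3*t - 40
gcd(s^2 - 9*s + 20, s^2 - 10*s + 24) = s - 4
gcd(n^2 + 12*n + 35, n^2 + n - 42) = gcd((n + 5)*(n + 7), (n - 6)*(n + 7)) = n + 7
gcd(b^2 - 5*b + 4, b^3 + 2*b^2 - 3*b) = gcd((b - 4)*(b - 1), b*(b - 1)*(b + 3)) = b - 1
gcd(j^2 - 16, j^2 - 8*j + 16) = j - 4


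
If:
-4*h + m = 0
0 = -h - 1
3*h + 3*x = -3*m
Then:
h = -1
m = -4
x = 5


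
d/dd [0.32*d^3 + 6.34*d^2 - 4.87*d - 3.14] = 0.96*d^2 + 12.68*d - 4.87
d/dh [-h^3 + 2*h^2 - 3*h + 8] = -3*h^2 + 4*h - 3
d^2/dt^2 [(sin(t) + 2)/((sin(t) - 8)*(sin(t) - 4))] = (-sin(t)^5 - 20*sin(t)^4 + 266*sin(t)^3 - 404*sin(t)^2 - 2128*sin(t) + 1216)/((sin(t) - 8)^3*(sin(t) - 4)^3)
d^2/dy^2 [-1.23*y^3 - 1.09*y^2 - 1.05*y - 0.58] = -7.38*y - 2.18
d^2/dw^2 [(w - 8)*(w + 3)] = 2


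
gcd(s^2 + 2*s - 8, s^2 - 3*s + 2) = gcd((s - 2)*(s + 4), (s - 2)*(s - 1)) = s - 2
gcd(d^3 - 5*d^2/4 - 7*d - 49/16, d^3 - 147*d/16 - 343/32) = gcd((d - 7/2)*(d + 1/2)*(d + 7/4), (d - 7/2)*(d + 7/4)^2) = d^2 - 7*d/4 - 49/8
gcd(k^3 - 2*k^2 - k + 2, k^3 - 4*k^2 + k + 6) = k^2 - k - 2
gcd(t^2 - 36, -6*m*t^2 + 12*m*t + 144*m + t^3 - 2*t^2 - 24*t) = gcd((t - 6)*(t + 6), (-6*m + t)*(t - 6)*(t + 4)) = t - 6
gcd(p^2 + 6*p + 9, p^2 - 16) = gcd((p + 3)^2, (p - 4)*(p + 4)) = 1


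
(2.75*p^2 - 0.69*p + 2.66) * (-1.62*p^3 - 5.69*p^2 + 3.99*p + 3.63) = -4.455*p^5 - 14.5297*p^4 + 10.5894*p^3 - 7.906*p^2 + 8.1087*p + 9.6558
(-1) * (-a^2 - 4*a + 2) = a^2 + 4*a - 2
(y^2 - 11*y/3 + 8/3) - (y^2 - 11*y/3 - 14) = 50/3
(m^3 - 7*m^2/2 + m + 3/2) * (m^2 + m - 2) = m^5 - 5*m^4/2 - 9*m^3/2 + 19*m^2/2 - m/2 - 3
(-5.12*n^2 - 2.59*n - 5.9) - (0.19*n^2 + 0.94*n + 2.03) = -5.31*n^2 - 3.53*n - 7.93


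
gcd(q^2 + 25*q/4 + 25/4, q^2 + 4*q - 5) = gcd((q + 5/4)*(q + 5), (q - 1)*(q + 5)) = q + 5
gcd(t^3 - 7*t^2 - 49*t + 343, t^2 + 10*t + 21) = t + 7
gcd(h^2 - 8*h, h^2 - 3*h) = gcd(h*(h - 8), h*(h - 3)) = h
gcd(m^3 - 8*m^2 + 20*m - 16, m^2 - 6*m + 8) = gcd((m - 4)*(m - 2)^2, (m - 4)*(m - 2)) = m^2 - 6*m + 8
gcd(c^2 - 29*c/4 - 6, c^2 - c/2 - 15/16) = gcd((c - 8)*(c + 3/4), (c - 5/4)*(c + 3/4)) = c + 3/4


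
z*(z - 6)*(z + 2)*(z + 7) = z^4 + 3*z^3 - 40*z^2 - 84*z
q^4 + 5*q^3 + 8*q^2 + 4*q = q*(q + 1)*(q + 2)^2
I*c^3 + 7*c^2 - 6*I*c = c*(c - 6*I)*(I*c + 1)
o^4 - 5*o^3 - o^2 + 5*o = o*(o - 5)*(o - 1)*(o + 1)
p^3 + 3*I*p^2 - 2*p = p*(p + I)*(p + 2*I)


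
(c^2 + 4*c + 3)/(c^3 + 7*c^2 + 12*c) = (c + 1)/(c*(c + 4))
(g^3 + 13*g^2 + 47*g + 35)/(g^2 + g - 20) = (g^2 + 8*g + 7)/(g - 4)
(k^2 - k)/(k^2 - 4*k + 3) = k/(k - 3)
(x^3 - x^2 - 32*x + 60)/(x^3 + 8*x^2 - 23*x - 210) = (x - 2)/(x + 7)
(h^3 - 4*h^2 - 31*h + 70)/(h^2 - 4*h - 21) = (h^2 + 3*h - 10)/(h + 3)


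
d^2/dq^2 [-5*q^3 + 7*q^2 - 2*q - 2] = 14 - 30*q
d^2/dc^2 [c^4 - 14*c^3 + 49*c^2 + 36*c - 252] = 12*c^2 - 84*c + 98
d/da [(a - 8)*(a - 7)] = 2*a - 15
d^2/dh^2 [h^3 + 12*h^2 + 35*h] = 6*h + 24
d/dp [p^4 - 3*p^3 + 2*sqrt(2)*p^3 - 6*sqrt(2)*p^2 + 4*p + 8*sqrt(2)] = 4*p^3 - 9*p^2 + 6*sqrt(2)*p^2 - 12*sqrt(2)*p + 4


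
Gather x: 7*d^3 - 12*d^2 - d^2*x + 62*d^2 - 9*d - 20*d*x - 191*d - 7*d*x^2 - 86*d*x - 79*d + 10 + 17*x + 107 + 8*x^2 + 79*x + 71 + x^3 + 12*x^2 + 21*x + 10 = 7*d^3 + 50*d^2 - 279*d + x^3 + x^2*(20 - 7*d) + x*(-d^2 - 106*d + 117) + 198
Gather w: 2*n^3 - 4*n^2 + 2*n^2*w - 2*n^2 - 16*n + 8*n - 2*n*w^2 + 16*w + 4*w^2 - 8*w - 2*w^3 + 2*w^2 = 2*n^3 - 6*n^2 - 8*n - 2*w^3 + w^2*(6 - 2*n) + w*(2*n^2 + 8)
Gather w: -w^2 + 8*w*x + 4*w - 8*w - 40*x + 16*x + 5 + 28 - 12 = -w^2 + w*(8*x - 4) - 24*x + 21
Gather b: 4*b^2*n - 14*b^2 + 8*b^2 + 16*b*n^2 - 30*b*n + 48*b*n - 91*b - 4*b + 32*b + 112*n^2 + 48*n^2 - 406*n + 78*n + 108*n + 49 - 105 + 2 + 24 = b^2*(4*n - 6) + b*(16*n^2 + 18*n - 63) + 160*n^2 - 220*n - 30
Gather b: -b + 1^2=1 - b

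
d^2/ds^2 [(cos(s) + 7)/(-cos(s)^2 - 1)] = (-8*(cos(s) + 7)*sin(s)^2*cos(s)^2 + (cos(s)^2 + 1)^2*cos(s) - 2*(cos(s)^2 + 1)*(7*cos(2*s) + cos(3*s)))/(cos(s)^2 + 1)^3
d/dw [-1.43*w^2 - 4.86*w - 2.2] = -2.86*w - 4.86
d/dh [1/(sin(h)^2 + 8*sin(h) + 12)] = -2*(sin(h) + 4)*cos(h)/(sin(h)^2 + 8*sin(h) + 12)^2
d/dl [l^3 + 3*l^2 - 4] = 3*l*(l + 2)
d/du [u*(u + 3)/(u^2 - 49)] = (-3*u^2 - 98*u - 147)/(u^4 - 98*u^2 + 2401)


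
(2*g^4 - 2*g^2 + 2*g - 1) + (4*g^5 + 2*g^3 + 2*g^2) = 4*g^5 + 2*g^4 + 2*g^3 + 2*g - 1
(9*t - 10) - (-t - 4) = 10*t - 6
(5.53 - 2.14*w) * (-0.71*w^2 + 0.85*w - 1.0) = 1.5194*w^3 - 5.7453*w^2 + 6.8405*w - 5.53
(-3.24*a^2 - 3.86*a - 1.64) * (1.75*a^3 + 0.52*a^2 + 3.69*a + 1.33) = -5.67*a^5 - 8.4398*a^4 - 16.8328*a^3 - 19.4054*a^2 - 11.1854*a - 2.1812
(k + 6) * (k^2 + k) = k^3 + 7*k^2 + 6*k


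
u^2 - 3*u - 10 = (u - 5)*(u + 2)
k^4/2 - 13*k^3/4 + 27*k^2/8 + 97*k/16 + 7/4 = (k/2 + 1/4)*(k - 4)*(k - 7/2)*(k + 1/2)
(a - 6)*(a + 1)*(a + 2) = a^3 - 3*a^2 - 16*a - 12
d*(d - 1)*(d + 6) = d^3 + 5*d^2 - 6*d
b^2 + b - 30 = (b - 5)*(b + 6)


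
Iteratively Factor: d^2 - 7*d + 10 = (d - 5)*(d - 2)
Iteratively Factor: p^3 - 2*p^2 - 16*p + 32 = (p + 4)*(p^2 - 6*p + 8) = (p - 2)*(p + 4)*(p - 4)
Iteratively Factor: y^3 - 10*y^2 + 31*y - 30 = (y - 5)*(y^2 - 5*y + 6) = (y - 5)*(y - 3)*(y - 2)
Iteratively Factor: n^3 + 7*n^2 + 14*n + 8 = (n + 4)*(n^2 + 3*n + 2) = (n + 2)*(n + 4)*(n + 1)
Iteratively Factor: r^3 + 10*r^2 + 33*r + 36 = (r + 4)*(r^2 + 6*r + 9) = (r + 3)*(r + 4)*(r + 3)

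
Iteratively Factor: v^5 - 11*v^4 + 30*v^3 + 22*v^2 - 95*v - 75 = (v - 5)*(v^4 - 6*v^3 + 22*v + 15) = (v - 5)*(v - 3)*(v^3 - 3*v^2 - 9*v - 5) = (v - 5)*(v - 3)*(v + 1)*(v^2 - 4*v - 5) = (v - 5)^2*(v - 3)*(v + 1)*(v + 1)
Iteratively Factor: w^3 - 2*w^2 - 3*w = (w)*(w^2 - 2*w - 3) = w*(w - 3)*(w + 1)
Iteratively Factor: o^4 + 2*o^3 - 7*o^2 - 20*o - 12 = (o + 2)*(o^3 - 7*o - 6) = (o + 1)*(o + 2)*(o^2 - o - 6) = (o - 3)*(o + 1)*(o + 2)*(o + 2)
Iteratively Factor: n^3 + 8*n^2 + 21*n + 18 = (n + 2)*(n^2 + 6*n + 9) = (n + 2)*(n + 3)*(n + 3)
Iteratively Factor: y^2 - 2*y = (y - 2)*(y)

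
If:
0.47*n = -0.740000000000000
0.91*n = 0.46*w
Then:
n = -1.57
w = -3.11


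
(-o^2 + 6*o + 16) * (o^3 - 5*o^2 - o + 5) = -o^5 + 11*o^4 - 13*o^3 - 91*o^2 + 14*o + 80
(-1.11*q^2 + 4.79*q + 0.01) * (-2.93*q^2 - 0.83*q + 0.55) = 3.2523*q^4 - 13.1134*q^3 - 4.6155*q^2 + 2.6262*q + 0.0055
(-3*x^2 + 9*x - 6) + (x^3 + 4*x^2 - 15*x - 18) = x^3 + x^2 - 6*x - 24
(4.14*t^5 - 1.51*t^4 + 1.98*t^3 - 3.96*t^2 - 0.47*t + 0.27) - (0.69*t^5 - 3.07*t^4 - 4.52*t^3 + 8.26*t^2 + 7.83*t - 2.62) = 3.45*t^5 + 1.56*t^4 + 6.5*t^3 - 12.22*t^2 - 8.3*t + 2.89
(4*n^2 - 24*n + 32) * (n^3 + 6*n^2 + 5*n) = 4*n^5 - 92*n^3 + 72*n^2 + 160*n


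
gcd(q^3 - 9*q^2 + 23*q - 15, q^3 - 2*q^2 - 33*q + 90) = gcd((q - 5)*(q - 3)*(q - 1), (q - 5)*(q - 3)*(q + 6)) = q^2 - 8*q + 15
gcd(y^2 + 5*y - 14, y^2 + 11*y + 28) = y + 7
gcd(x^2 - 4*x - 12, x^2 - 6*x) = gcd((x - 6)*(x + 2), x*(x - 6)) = x - 6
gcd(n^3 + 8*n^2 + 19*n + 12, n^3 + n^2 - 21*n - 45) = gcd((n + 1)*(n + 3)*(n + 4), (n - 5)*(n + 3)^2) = n + 3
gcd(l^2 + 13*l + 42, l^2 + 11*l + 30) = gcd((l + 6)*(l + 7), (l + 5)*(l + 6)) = l + 6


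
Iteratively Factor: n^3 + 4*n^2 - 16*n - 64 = (n + 4)*(n^2 - 16) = (n + 4)^2*(n - 4)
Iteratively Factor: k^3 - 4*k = (k - 2)*(k^2 + 2*k) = (k - 2)*(k + 2)*(k)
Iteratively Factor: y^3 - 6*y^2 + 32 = (y - 4)*(y^2 - 2*y - 8) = (y - 4)^2*(y + 2)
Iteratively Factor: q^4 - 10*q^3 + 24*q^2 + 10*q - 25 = (q + 1)*(q^3 - 11*q^2 + 35*q - 25) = (q - 5)*(q + 1)*(q^2 - 6*q + 5) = (q - 5)^2*(q + 1)*(q - 1)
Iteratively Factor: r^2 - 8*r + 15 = (r - 5)*(r - 3)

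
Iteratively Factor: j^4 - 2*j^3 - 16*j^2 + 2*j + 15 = (j - 1)*(j^3 - j^2 - 17*j - 15) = (j - 1)*(j + 1)*(j^2 - 2*j - 15) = (j - 5)*(j - 1)*(j + 1)*(j + 3)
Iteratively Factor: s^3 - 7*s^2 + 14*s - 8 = (s - 1)*(s^2 - 6*s + 8) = (s - 2)*(s - 1)*(s - 4)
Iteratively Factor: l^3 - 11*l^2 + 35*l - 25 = (l - 1)*(l^2 - 10*l + 25) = (l - 5)*(l - 1)*(l - 5)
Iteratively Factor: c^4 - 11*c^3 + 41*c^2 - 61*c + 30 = (c - 2)*(c^3 - 9*c^2 + 23*c - 15) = (c - 2)*(c - 1)*(c^2 - 8*c + 15) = (c - 3)*(c - 2)*(c - 1)*(c - 5)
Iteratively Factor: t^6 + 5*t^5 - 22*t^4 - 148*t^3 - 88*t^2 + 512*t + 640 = (t + 4)*(t^5 + t^4 - 26*t^3 - 44*t^2 + 88*t + 160) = (t + 2)*(t + 4)*(t^4 - t^3 - 24*t^2 + 4*t + 80) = (t - 5)*(t + 2)*(t + 4)*(t^3 + 4*t^2 - 4*t - 16) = (t - 5)*(t - 2)*(t + 2)*(t + 4)*(t^2 + 6*t + 8) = (t - 5)*(t - 2)*(t + 2)*(t + 4)^2*(t + 2)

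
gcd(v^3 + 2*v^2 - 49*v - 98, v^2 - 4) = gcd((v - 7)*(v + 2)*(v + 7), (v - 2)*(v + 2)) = v + 2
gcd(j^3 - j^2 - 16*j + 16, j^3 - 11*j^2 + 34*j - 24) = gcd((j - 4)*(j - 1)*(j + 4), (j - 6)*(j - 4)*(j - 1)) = j^2 - 5*j + 4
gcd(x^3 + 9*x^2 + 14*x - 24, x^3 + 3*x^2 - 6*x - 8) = x + 4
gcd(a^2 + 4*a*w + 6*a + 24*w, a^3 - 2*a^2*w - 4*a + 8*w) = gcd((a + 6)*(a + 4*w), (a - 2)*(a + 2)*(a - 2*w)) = 1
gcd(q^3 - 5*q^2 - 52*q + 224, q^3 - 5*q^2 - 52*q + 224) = q^3 - 5*q^2 - 52*q + 224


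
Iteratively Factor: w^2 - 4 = (w - 2)*(w + 2)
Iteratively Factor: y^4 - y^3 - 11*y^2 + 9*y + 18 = (y + 1)*(y^3 - 2*y^2 - 9*y + 18) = (y - 2)*(y + 1)*(y^2 - 9) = (y - 2)*(y + 1)*(y + 3)*(y - 3)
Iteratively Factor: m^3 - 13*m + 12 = (m + 4)*(m^2 - 4*m + 3) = (m - 3)*(m + 4)*(m - 1)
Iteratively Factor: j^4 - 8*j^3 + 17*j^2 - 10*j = (j)*(j^3 - 8*j^2 + 17*j - 10) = j*(j - 1)*(j^2 - 7*j + 10) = j*(j - 5)*(j - 1)*(j - 2)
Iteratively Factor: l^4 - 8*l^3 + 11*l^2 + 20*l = (l)*(l^3 - 8*l^2 + 11*l + 20) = l*(l - 4)*(l^2 - 4*l - 5) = l*(l - 5)*(l - 4)*(l + 1)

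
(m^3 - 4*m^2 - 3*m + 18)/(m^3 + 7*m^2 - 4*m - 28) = (m^2 - 6*m + 9)/(m^2 + 5*m - 14)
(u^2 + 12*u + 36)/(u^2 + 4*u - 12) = (u + 6)/(u - 2)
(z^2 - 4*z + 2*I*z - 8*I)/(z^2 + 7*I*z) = (z^2 + 2*z*(-2 + I) - 8*I)/(z*(z + 7*I))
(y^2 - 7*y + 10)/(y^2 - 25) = (y - 2)/(y + 5)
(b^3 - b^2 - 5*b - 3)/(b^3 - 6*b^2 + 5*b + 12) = (b + 1)/(b - 4)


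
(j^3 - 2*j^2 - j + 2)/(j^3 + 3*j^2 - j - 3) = (j - 2)/(j + 3)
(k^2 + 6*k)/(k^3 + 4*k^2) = (k + 6)/(k*(k + 4))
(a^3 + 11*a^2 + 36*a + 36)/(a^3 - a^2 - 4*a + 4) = (a^2 + 9*a + 18)/(a^2 - 3*a + 2)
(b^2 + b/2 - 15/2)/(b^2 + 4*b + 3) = (b - 5/2)/(b + 1)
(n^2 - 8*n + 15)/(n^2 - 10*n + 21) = (n - 5)/(n - 7)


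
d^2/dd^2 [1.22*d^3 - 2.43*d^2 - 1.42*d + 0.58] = 7.32*d - 4.86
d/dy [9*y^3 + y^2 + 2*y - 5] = 27*y^2 + 2*y + 2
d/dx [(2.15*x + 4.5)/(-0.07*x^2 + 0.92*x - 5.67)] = (0.1505*x^2 + 0.63*x - 16.3305)/(0.0049*x^4 - 0.1288*x^3 + 1.6402*x^2 - 10.4328*x + 32.1489)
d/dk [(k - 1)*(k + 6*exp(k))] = 6*k*exp(k) + 2*k - 1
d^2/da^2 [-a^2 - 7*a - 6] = -2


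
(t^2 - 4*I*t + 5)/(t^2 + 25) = (t + I)/(t + 5*I)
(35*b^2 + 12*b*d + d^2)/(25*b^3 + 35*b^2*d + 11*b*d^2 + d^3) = (7*b + d)/(5*b^2 + 6*b*d + d^2)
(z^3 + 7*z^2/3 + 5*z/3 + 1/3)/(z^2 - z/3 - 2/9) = 3*(z^2 + 2*z + 1)/(3*z - 2)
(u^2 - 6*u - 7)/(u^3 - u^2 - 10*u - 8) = (u - 7)/(u^2 - 2*u - 8)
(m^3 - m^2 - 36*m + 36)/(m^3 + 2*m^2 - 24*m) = (m^2 - 7*m + 6)/(m*(m - 4))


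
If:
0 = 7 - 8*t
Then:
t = 7/8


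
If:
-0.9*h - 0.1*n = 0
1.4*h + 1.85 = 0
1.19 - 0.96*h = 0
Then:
No Solution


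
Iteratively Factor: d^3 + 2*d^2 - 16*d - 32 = (d + 4)*(d^2 - 2*d - 8) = (d + 2)*(d + 4)*(d - 4)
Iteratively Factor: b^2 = (b)*(b)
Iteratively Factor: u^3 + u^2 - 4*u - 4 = (u - 2)*(u^2 + 3*u + 2) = (u - 2)*(u + 1)*(u + 2)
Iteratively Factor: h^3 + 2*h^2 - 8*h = (h - 2)*(h^2 + 4*h) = h*(h - 2)*(h + 4)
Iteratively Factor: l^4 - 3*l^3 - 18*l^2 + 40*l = (l - 2)*(l^3 - l^2 - 20*l) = l*(l - 2)*(l^2 - l - 20) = l*(l - 2)*(l + 4)*(l - 5)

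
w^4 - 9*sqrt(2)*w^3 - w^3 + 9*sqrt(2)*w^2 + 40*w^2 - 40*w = w*(w - 1)*(w - 5*sqrt(2))*(w - 4*sqrt(2))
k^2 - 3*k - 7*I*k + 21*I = (k - 3)*(k - 7*I)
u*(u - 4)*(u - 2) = u^3 - 6*u^2 + 8*u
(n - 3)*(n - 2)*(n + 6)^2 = n^4 + 7*n^3 - 18*n^2 - 108*n + 216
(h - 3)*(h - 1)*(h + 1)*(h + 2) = h^4 - h^3 - 7*h^2 + h + 6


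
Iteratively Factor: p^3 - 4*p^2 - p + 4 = (p + 1)*(p^2 - 5*p + 4) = (p - 1)*(p + 1)*(p - 4)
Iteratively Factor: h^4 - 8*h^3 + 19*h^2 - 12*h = (h - 3)*(h^3 - 5*h^2 + 4*h) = (h - 3)*(h - 1)*(h^2 - 4*h) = (h - 4)*(h - 3)*(h - 1)*(h)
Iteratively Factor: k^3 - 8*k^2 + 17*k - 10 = (k - 1)*(k^2 - 7*k + 10) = (k - 2)*(k - 1)*(k - 5)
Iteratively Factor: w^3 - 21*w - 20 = (w - 5)*(w^2 + 5*w + 4) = (w - 5)*(w + 1)*(w + 4)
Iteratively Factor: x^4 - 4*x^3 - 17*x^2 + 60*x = (x)*(x^3 - 4*x^2 - 17*x + 60) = x*(x - 3)*(x^2 - x - 20) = x*(x - 3)*(x + 4)*(x - 5)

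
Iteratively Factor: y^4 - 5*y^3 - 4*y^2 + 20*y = (y)*(y^3 - 5*y^2 - 4*y + 20) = y*(y - 2)*(y^2 - 3*y - 10) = y*(y - 2)*(y + 2)*(y - 5)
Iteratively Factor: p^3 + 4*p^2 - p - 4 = (p + 1)*(p^2 + 3*p - 4) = (p - 1)*(p + 1)*(p + 4)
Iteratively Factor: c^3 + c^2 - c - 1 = (c + 1)*(c^2 - 1) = (c + 1)^2*(c - 1)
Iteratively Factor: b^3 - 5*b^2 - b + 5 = (b - 5)*(b^2 - 1) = (b - 5)*(b - 1)*(b + 1)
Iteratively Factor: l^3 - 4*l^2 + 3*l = (l - 3)*(l^2 - l) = l*(l - 3)*(l - 1)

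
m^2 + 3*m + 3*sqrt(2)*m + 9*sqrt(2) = (m + 3)*(m + 3*sqrt(2))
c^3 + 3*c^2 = c^2*(c + 3)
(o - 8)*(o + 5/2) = o^2 - 11*o/2 - 20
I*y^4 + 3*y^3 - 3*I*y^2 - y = y*(y - I)^2*(I*y + 1)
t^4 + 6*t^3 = t^3*(t + 6)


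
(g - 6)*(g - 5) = g^2 - 11*g + 30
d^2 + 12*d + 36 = (d + 6)^2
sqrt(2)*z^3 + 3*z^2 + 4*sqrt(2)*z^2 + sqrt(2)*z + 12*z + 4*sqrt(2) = (z + 4)*(z + sqrt(2))*(sqrt(2)*z + 1)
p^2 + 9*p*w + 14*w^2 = (p + 2*w)*(p + 7*w)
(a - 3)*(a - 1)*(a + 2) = a^3 - 2*a^2 - 5*a + 6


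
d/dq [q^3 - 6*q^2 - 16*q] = 3*q^2 - 12*q - 16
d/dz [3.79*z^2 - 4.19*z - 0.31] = 7.58*z - 4.19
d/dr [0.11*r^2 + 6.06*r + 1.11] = 0.22*r + 6.06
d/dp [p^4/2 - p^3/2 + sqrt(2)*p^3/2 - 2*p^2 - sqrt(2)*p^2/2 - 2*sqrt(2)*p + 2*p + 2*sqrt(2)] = 2*p^3 - 3*p^2/2 + 3*sqrt(2)*p^2/2 - 4*p - sqrt(2)*p - 2*sqrt(2) + 2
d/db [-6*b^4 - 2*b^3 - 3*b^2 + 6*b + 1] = -24*b^3 - 6*b^2 - 6*b + 6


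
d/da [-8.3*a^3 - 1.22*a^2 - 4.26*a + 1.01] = -24.9*a^2 - 2.44*a - 4.26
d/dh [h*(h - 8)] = 2*h - 8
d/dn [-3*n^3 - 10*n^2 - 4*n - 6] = -9*n^2 - 20*n - 4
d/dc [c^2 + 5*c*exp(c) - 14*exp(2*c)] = 5*c*exp(c) + 2*c - 28*exp(2*c) + 5*exp(c)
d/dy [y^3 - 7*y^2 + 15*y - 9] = 3*y^2 - 14*y + 15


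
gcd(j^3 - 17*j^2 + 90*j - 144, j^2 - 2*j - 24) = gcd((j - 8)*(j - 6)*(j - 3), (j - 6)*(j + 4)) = j - 6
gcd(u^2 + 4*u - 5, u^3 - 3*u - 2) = 1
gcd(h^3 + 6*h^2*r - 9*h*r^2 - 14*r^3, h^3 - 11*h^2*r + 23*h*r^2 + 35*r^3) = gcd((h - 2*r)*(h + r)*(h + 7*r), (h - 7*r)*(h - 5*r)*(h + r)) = h + r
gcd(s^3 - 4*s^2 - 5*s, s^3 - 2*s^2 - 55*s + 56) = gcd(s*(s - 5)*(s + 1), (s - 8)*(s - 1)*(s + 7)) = 1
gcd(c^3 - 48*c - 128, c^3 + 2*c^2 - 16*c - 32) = c + 4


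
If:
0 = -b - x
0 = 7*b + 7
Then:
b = -1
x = 1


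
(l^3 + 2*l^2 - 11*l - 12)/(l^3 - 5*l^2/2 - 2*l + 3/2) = 2*(l + 4)/(2*l - 1)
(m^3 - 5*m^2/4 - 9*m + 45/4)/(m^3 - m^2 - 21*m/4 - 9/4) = (4*m^2 + 7*m - 15)/(4*m^2 + 8*m + 3)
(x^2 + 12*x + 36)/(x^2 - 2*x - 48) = (x + 6)/(x - 8)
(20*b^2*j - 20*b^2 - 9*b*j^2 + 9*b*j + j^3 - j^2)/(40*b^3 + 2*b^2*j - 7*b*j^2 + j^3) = (j - 1)/(2*b + j)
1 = 1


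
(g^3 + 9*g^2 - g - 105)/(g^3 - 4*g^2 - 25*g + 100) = (g^2 + 4*g - 21)/(g^2 - 9*g + 20)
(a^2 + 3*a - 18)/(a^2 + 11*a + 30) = (a - 3)/(a + 5)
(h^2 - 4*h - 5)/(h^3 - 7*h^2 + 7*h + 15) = 1/(h - 3)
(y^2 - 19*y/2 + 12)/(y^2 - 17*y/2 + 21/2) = (y - 8)/(y - 7)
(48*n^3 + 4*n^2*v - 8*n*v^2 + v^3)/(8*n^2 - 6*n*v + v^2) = (-12*n^2 - 4*n*v + v^2)/(-2*n + v)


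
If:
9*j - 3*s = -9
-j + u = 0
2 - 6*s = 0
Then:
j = -8/9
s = 1/3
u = -8/9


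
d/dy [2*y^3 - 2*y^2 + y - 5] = 6*y^2 - 4*y + 1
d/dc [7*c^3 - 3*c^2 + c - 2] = 21*c^2 - 6*c + 1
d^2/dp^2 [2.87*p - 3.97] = 0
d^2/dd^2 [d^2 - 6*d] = 2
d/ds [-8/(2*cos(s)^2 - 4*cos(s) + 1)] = 32*(1 - cos(s))*sin(s)/(-4*cos(s) + cos(2*s) + 2)^2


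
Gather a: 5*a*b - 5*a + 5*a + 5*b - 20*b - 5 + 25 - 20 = 5*a*b - 15*b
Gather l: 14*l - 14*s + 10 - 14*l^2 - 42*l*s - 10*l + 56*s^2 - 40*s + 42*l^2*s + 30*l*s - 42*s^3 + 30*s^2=l^2*(42*s - 14) + l*(4 - 12*s) - 42*s^3 + 86*s^2 - 54*s + 10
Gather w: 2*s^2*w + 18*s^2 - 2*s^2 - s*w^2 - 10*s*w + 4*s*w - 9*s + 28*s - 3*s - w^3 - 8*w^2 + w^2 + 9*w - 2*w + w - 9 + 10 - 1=16*s^2 + 16*s - w^3 + w^2*(-s - 7) + w*(2*s^2 - 6*s + 8)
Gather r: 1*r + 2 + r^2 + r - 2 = r^2 + 2*r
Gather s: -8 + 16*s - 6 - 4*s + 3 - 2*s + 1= 10*s - 10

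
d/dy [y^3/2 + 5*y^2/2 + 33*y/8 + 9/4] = 3*y^2/2 + 5*y + 33/8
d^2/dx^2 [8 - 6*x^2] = -12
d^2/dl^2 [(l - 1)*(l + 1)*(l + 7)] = 6*l + 14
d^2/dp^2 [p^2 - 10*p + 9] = 2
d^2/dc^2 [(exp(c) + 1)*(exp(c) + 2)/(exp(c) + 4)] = (exp(3*c) + 12*exp(2*c) + 54*exp(c) + 40)*exp(c)/(exp(3*c) + 12*exp(2*c) + 48*exp(c) + 64)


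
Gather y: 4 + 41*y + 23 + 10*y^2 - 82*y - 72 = 10*y^2 - 41*y - 45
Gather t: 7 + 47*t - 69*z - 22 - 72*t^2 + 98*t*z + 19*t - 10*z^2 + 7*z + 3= -72*t^2 + t*(98*z + 66) - 10*z^2 - 62*z - 12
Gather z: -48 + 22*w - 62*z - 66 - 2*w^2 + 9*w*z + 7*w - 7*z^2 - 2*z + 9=-2*w^2 + 29*w - 7*z^2 + z*(9*w - 64) - 105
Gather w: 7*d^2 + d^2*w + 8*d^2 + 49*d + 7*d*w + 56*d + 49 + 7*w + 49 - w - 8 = 15*d^2 + 105*d + w*(d^2 + 7*d + 6) + 90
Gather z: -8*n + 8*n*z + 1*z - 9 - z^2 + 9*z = -8*n - z^2 + z*(8*n + 10) - 9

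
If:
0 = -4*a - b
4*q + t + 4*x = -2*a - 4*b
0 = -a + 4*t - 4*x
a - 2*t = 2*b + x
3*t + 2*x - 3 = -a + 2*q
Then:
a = 8/43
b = -32/43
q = -5/258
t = 74/129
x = 68/129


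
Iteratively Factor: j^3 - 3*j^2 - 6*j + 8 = (j + 2)*(j^2 - 5*j + 4) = (j - 1)*(j + 2)*(j - 4)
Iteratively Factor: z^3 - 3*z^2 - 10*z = (z - 5)*(z^2 + 2*z) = z*(z - 5)*(z + 2)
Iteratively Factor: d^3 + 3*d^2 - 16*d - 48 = (d + 3)*(d^2 - 16) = (d - 4)*(d + 3)*(d + 4)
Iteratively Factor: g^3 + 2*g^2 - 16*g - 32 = (g - 4)*(g^2 + 6*g + 8) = (g - 4)*(g + 4)*(g + 2)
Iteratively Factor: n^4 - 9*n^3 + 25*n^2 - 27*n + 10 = (n - 5)*(n^3 - 4*n^2 + 5*n - 2) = (n - 5)*(n - 1)*(n^2 - 3*n + 2) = (n - 5)*(n - 2)*(n - 1)*(n - 1)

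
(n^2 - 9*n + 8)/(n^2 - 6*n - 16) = (n - 1)/(n + 2)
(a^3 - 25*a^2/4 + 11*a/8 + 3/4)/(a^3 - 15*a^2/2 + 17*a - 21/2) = (8*a^3 - 50*a^2 + 11*a + 6)/(4*(2*a^3 - 15*a^2 + 34*a - 21))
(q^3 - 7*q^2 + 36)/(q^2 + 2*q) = q - 9 + 18/q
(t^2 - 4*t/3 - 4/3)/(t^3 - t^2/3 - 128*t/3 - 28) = (t - 2)/(t^2 - t - 42)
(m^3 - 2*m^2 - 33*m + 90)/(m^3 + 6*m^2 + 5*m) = (m^3 - 2*m^2 - 33*m + 90)/(m*(m^2 + 6*m + 5))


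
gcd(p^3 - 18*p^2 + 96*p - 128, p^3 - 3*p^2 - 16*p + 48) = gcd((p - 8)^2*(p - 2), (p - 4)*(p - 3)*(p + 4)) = 1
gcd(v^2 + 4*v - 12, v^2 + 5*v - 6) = v + 6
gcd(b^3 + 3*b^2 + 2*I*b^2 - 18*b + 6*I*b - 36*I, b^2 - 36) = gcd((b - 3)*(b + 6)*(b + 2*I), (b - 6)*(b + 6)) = b + 6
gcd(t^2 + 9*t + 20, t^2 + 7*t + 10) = t + 5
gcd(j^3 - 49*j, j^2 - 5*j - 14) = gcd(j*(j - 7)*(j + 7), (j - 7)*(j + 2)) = j - 7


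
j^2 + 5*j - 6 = (j - 1)*(j + 6)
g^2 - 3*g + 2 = (g - 2)*(g - 1)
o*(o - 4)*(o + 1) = o^3 - 3*o^2 - 4*o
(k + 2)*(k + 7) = k^2 + 9*k + 14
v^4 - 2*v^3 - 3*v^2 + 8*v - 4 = (v - 2)*(v - 1)^2*(v + 2)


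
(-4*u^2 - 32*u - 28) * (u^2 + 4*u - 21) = -4*u^4 - 48*u^3 - 72*u^2 + 560*u + 588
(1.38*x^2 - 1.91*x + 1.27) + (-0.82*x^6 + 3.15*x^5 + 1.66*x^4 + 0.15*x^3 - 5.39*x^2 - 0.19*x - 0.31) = -0.82*x^6 + 3.15*x^5 + 1.66*x^4 + 0.15*x^3 - 4.01*x^2 - 2.1*x + 0.96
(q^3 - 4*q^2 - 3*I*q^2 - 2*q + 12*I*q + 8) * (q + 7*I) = q^4 - 4*q^3 + 4*I*q^3 + 19*q^2 - 16*I*q^2 - 76*q - 14*I*q + 56*I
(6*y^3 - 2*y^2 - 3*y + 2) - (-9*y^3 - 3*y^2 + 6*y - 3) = 15*y^3 + y^2 - 9*y + 5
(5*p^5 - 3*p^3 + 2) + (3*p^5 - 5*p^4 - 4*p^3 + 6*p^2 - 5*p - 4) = 8*p^5 - 5*p^4 - 7*p^3 + 6*p^2 - 5*p - 2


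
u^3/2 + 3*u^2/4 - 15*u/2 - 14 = (u/2 + 1)*(u - 4)*(u + 7/2)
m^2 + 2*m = m*(m + 2)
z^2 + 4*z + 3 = (z + 1)*(z + 3)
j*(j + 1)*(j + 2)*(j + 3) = j^4 + 6*j^3 + 11*j^2 + 6*j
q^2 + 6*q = q*(q + 6)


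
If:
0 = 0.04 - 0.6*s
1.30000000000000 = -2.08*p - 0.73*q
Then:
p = -0.350961538461538*q - 0.625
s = 0.07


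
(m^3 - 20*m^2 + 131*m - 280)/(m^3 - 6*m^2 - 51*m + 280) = (m - 7)/(m + 7)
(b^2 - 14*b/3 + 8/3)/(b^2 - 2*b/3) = (b - 4)/b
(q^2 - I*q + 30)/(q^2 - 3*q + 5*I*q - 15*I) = (q - 6*I)/(q - 3)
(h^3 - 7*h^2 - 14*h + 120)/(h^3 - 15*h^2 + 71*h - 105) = (h^2 - 2*h - 24)/(h^2 - 10*h + 21)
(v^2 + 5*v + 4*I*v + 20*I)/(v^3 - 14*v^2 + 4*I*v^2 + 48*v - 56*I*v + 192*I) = (v + 5)/(v^2 - 14*v + 48)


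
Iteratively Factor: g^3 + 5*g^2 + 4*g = (g)*(g^2 + 5*g + 4) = g*(g + 4)*(g + 1)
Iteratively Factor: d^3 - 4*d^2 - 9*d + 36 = (d - 3)*(d^2 - d - 12) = (d - 3)*(d + 3)*(d - 4)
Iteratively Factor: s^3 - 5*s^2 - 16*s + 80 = (s - 4)*(s^2 - s - 20) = (s - 5)*(s - 4)*(s + 4)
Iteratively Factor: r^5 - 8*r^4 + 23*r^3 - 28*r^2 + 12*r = (r - 2)*(r^4 - 6*r^3 + 11*r^2 - 6*r) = (r - 2)^2*(r^3 - 4*r^2 + 3*r) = (r - 2)^2*(r - 1)*(r^2 - 3*r) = r*(r - 2)^2*(r - 1)*(r - 3)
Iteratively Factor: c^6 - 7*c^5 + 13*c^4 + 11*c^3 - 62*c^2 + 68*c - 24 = (c - 2)*(c^5 - 5*c^4 + 3*c^3 + 17*c^2 - 28*c + 12) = (c - 3)*(c - 2)*(c^4 - 2*c^3 - 3*c^2 + 8*c - 4) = (c - 3)*(c - 2)*(c - 1)*(c^3 - c^2 - 4*c + 4) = (c - 3)*(c - 2)*(c - 1)*(c + 2)*(c^2 - 3*c + 2) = (c - 3)*(c - 2)^2*(c - 1)*(c + 2)*(c - 1)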